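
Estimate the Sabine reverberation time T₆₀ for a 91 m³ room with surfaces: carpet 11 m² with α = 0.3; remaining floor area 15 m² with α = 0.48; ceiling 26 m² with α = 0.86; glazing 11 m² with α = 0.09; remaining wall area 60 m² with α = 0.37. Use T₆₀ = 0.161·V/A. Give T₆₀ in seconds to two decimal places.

Summing Sᵢαᵢ: 11·0.3 + 15·0.48 + 26·0.86 + 11·0.09 + 60·0.37 = 56.05 m².
T₆₀ = 0.161·V/A = 0.161·91/56.05 = 0.261 s.

0.26 s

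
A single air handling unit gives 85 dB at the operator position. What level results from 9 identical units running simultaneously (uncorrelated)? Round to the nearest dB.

N identical incoherent sources raise the level by 10·log₁₀ N.
L_total = 85 + 10·log₁₀(9) = 85 + 9.542 = 94.54 dB.

95 dB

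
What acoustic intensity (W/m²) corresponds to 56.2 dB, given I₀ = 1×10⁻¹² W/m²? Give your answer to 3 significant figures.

I = I₀·10^(L/10) = 10⁻¹² × 10^(56.2/10) = 10^(-6.380).

4.17e-07 W/m²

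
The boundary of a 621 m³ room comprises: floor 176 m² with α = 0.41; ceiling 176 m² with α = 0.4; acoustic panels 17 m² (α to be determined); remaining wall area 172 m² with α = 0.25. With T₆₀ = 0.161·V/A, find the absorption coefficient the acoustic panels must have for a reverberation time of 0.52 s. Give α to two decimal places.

0.39

A = 0.161·V/T₆₀ = 0.161·621/0.52 = 192.27 m² sabins.
Absorption from the other surfaces = 176·0.41 + 176·0.4 + 172·0.25 = 185.56 m², so the acoustic panels must supply 6.71 m² over 17 m².
α = 6.71/17 = 0.395.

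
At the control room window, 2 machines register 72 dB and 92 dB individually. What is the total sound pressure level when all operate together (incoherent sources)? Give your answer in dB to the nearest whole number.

Incoherent sources combine by intensity addition: L_total = 10·log₁₀(Σ 10^(L_i/10)).
Σ 10^(L/10) = 10^(72/10) + 10^(92/10) = 1.601e+09.
L_total = 10·log₁₀(1.601e+09) = 92.04 dB.

92 dB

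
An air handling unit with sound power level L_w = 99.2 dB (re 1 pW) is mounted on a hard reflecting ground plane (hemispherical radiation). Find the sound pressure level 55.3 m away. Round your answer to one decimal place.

56.4 dB

L_p = L_w − 10·log₁₀(2π·r²) with r = 55.3 m.
2π·r² = 1.921e+04 m², 10·log₁₀ of that is 42.836 dB.
L_p = 99.2 − 42.836 = 56.36 dB.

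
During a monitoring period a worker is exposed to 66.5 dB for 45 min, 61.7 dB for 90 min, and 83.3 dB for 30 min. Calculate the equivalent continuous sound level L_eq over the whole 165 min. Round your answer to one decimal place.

The energy average is taken in the linear domain: L_eq = 10·log₁₀[(Σ tᵢ·10^(Lᵢ/10))/T], T = 165 min.
Σ tᵢ·10^(Lᵢ/10) = 45·10^(66.5/10) + 90·10^(61.7/10) + 30·10^(83.3/10) = 6.748e+09.
L_eq = 10·log₁₀(6.748e+09/165) = 76.12 dB.

76.1 dB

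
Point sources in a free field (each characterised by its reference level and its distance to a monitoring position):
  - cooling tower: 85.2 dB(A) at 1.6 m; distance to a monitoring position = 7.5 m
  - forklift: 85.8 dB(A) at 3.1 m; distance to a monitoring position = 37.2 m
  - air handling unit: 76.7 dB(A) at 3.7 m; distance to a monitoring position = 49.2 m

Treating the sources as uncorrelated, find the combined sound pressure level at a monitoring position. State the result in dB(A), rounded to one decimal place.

72.5 dB(A)

First find each source's level at the receiver (point-source: −20·log₁₀(r/r_ref)), then combine on an intensity basis.
cooling tower: 85.2 − 20·log₁₀(7.5/1.6) = 85.2 − 13.42 = 71.78 dB(A).
forklift: 85.8 − 20·log₁₀(37.2/3.1) = 85.8 − 21.58 = 64.22 dB(A).
air handling unit: 76.7 − 20·log₁₀(49.2/3.7) = 76.7 − 22.48 = 54.22 dB(A).
Σ 10^(L/10) = 1.797e+07 → L_total = 10·log₁₀(1.797e+07) = 72.55 dB(A).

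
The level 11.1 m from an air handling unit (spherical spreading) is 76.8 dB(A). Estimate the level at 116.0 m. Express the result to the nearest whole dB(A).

56 dB(A)

For a point source, L₂ = L₁ − 20·log₁₀(r₂/r₁).
L₂ = 76.8 − 20·log₁₀(116.0/11.1) = 76.8 − 20.383 = 56.42 dB(A).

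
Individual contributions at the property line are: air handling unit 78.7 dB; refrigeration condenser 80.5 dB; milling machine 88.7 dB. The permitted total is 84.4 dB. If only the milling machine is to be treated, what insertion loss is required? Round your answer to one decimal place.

9.2 dB

The untreated sources together contribute 10^(78.7/10) + 10^(80.5/10) = 1.863e+08, i.e. 82.70 dB.
To meet 84.4 dB overall, the treated milling machine may contribute at most 10^(84.4/10) − 1.863e+08 = 8.909e+07, i.e. 79.50 dB.
So the milling machine must be reduced from 88.7 to 79.50 dB: IL = 9.20 dB.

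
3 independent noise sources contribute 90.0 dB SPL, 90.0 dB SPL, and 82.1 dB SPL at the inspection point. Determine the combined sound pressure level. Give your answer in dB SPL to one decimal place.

Incoherent sources combine by intensity addition: L_total = 10·log₁₀(Σ 10^(L_i/10)).
Σ 10^(L/10) = 10^(90.0/10) + 10^(90.0/10) + 10^(82.1/10) = 2.162e+09.
L_total = 10·log₁₀(2.162e+09) = 93.35 dB SPL.

93.3 dB SPL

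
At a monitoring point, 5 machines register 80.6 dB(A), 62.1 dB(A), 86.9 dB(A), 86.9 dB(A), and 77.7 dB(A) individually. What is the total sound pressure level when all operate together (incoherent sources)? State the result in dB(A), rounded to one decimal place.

90.6 dB(A)

For uncorrelated sources the intensities add, so convert each level to linear form, sum, and take 10·log₁₀ of the total.
Σ 10^(L/10) = 10^(80.6/10) + 10^(62.1/10) + 10^(86.9/10) + 10^(86.9/10) + 10^(77.7/10) = 1.155e+09.
L_total = 10·log₁₀(1.155e+09) = 90.63 dB(A).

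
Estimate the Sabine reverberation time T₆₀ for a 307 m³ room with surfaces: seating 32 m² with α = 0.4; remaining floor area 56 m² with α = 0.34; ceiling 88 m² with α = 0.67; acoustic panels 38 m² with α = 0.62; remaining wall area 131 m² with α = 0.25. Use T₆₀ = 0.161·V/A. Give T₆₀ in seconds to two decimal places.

0.34 s

A = Σ Sᵢαᵢ = 32·0.4 + 56·0.34 + 88·0.67 + 38·0.62 + 131·0.25 = 147.11 m².
T₆₀ = 0.161·V/A = 0.161·307/147.11 = 0.336 s.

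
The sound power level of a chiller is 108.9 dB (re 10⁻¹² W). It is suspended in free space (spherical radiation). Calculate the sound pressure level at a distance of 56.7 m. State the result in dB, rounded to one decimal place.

62.8 dB

Free-field spherical radiation: L_p = L_w − 10·log₁₀(4π·r²), r = 56.7 m.
4π·r² = 4.04e+04 m², 10·log₁₀ of that is 46.064 dB.
L_p = 108.9 − 46.064 = 62.84 dB.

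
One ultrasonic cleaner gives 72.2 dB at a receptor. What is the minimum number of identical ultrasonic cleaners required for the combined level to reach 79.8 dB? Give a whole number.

N identical sources give L₁ + 10·log₁₀ N, so require 10·log₁₀ N ≥ 79.8 − 72.2 = 7.6 dB.
N ≥ 10^(7.6/10) = 5.754, so N = 6.

6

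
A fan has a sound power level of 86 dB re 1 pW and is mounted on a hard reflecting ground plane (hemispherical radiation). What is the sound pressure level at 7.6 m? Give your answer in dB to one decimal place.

The power spreads over a hemisphere of area 2π·r², so L_p = L_w − 10·log₁₀(2π·r²).
2π·r² = 362.9 m², 10·log₁₀ of that is 25.598 dB.
L_p = 86 − 25.598 = 60.40 dB.

60.4 dB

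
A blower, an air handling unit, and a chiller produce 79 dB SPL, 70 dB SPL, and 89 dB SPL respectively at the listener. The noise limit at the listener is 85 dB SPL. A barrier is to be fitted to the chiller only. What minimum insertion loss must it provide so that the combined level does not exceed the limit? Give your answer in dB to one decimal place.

Everything except the chiller sums to 10^(79/10) + 10^(70/10) = 8.943e+07 in linear terms, 79.51 dB SPL.
To meet 85 dB SPL overall, the treated chiller may contribute at most 10^(85/10) − 8.943e+07 = 2.268e+08, i.e. 83.56 dB SPL.
So the chiller must be reduced from 89 to 83.56 dB SPL: IL = 5.44 dB.

5.4 dB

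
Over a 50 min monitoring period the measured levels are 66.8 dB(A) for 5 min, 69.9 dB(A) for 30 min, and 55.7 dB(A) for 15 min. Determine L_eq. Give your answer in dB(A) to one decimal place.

68.1 dB(A)

The energy average is taken in the linear domain: L_eq = 10·log₁₀[(Σ tᵢ·10^(Lᵢ/10))/T], T = 50 min.
Σ tᵢ·10^(Lᵢ/10) = 5·10^(66.8/10) + 30·10^(69.9/10) + 15·10^(55.7/10) = 3.227e+08.
L_eq = 10·log₁₀(3.227e+08/50) = 68.10 dB(A).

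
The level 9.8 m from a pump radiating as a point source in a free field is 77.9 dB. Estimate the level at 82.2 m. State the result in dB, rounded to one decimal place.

Point-source attenuation: ΔL = 20·log₁₀(r₂/r₁) = 20·log₁₀(82.2/9.8) = 18.473 dB.
L₂ = 77.9 − 20·log₁₀(82.2/9.8) = 77.9 − 18.473 = 59.43 dB.

59.4 dB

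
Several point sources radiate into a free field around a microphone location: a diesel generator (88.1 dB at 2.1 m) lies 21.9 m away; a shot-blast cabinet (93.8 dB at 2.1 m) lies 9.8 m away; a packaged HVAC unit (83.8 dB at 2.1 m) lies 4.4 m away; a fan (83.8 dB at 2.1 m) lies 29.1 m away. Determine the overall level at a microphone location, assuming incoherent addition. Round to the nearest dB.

Propagate each source to the receiver with L = L_ref − 20·log₁₀(r/r_ref), then add intensities.
diesel generator: 88.1 − 20·log₁₀(21.9/2.1) = 88.1 − 20.36 = 67.74 dB.
shot-blast cabinet: 93.8 − 20·log₁₀(9.8/2.1) = 93.8 − 13.38 = 80.42 dB.
packaged HVAC unit: 83.8 − 20·log₁₀(4.4/2.1) = 83.8 − 6.42 = 77.38 dB.
fan: 83.8 − 20·log₁₀(29.1/2.1) = 83.8 − 22.83 = 60.97 dB.
Σ 10^(L/10) = 1.720e+08 → L_total = 10·log₁₀(1.720e+08) = 82.35 dB.

82 dB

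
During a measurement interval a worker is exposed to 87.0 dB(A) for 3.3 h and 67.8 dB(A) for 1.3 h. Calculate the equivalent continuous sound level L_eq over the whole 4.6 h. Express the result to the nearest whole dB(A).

86 dB(A)

L_eq = 10·log₁₀[(1/T)·Σ tᵢ·10^(Lᵢ/10)] with T = 4.6 h.
Σ tᵢ·10^(Lᵢ/10) = 3.3·10^(87.0/10) + 1.3·10^(67.8/10) = 1.662e+09.
L_eq = 10·log₁₀(1.662e+09/4.6) = 85.58 dB(A).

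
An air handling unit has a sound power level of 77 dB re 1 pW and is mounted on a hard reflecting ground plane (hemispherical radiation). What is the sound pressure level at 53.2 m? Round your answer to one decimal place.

34.5 dB

Free-field hemispherical radiation: L_p = L_w − 10·log₁₀(2π·r²), r = 53.2 m.
2π·r² = 1.778e+04 m², 10·log₁₀ of that is 42.500 dB.
L_p = 77 − 42.500 = 34.50 dB.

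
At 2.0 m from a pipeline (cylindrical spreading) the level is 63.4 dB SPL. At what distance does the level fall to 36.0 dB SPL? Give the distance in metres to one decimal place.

1099.1 m

The 27.4 dB drop corresponds to a distance ratio of 10^(27.4/10) for a line source.
r₂ = 2.0·10^((63.4−36.0)/10) = 2.0·10^(27.4/10) = 1099.08 m.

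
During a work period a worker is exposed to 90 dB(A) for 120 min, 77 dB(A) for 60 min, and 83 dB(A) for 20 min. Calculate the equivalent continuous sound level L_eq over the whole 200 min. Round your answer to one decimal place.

88.0 dB(A)

The energy average is taken in the linear domain: L_eq = 10·log₁₀[(Σ tᵢ·10^(Lᵢ/10))/T], T = 200 min.
Σ tᵢ·10^(Lᵢ/10) = 120·10^(90/10) + 60·10^(77/10) + 20·10^(83/10) = 1.270e+11.
L_eq = 10·log₁₀(1.270e+11/200) = 88.03 dB(A).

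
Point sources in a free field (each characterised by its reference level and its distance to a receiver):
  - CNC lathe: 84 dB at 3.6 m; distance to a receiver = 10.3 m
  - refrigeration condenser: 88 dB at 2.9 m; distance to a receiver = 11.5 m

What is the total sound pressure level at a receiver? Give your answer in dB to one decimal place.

78.5 dB

First find each source's level at the receiver (point-source: −20·log₁₀(r/r_ref)), then combine on an intensity basis.
CNC lathe: 84 − 20·log₁₀(10.3/3.6) = 84 − 9.13 = 74.87 dB.
refrigeration condenser: 88 − 20·log₁₀(11.5/2.9) = 88 − 11.97 = 76.03 dB.
Σ 10^(L/10) = 7.081e+07 → L_total = 10·log₁₀(7.081e+07) = 78.50 dB.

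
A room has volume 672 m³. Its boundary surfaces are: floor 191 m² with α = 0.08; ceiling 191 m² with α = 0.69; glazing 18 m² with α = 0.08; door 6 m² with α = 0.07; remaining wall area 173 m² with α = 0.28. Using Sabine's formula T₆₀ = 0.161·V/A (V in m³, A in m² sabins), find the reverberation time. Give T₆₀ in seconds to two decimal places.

A = Σ Sᵢαᵢ = 191·0.08 + 191·0.69 + 18·0.08 + 6·0.07 + 173·0.28 = 197.37 m².
T₆₀ = 0.161·V/A = 0.161·672/197.37 = 0.548 s.

0.55 s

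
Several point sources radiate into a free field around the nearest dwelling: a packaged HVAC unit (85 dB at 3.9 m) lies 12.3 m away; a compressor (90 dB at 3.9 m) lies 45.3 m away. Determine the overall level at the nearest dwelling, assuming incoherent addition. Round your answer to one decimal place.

Propagate each source to the receiver with L = L_ref − 20·log₁₀(r/r_ref), then add intensities.
packaged HVAC unit: 85 − 20·log₁₀(12.3/3.9) = 85 − 9.98 = 75.02 dB.
compressor: 90 − 20·log₁₀(45.3/3.9) = 90 − 21.30 = 68.70 dB.
Σ 10^(L/10) = 3.920e+07 → L_total = 10·log₁₀(3.920e+07) = 75.93 dB.

75.9 dB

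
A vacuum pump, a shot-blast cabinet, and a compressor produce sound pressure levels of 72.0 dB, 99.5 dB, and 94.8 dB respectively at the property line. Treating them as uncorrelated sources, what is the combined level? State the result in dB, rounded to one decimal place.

100.8 dB

For uncorrelated sources the intensities add, so convert each level to linear form, sum, and take 10·log₁₀ of the total.
Σ 10^(L/10) = 10^(72.0/10) + 10^(99.5/10) + 10^(94.8/10) = 1.195e+10.
L_total = 10·log₁₀(1.195e+10) = 100.77 dB.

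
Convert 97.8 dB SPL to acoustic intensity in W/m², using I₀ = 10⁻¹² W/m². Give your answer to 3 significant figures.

I/I₀ = 10^(97.8/10) = 6.026e+09, so I = 6.026e+09 × 10⁻¹² W/m².

0.00603 W/m²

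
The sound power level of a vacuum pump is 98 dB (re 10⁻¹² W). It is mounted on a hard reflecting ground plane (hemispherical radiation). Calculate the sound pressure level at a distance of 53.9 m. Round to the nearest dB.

The power spreads over a hemisphere of area 2π·r², so L_p = L_w − 10·log₁₀(2π·r²).
2π·r² = 1.825e+04 m², 10·log₁₀ of that is 42.614 dB.
L_p = 98 − 42.614 = 55.39 dB.

55 dB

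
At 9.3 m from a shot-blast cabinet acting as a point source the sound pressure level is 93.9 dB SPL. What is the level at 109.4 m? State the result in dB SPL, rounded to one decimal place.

72.5 dB SPL

Spherical spreading from a point source gives a 20·log₁₀(r₂/r₁) drop.
L₂ = 93.9 − 20·log₁₀(109.4/9.3) = 93.9 − 21.411 = 72.49 dB SPL.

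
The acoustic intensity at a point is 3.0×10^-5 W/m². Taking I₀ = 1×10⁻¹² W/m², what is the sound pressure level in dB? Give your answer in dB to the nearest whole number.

75 dB

L = 10·log₁₀(I/I₀) = 10·log₁₀(3.0×10^-5/10⁻¹²) = 10·log₁₀(3.0×10^7).
L = 10·(0.4771 + 7) = 74.77 dB.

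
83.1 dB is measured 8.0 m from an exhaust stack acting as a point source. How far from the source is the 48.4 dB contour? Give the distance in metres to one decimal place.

Point-source spreading drops the level by 20·log₁₀(r₂/r₁); inverting, r₂/r₁ = 10^(ΔL/20).
r₂ = 8.0·10^((83.1−48.4)/20) = 8.0·10^(34.7/20) = 434.60 m.

434.6 m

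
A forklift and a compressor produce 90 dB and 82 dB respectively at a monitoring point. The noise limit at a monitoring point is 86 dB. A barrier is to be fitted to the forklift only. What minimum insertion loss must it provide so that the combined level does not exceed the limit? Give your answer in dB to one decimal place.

6.2 dB

Everything except the forklift sums to 10^(82/10) = 1.585e+08 in linear terms, 82.00 dB.
The limit corresponds to 10^(86/10) = 3.981e+08; subtracting the fixed part leaves 2.396e+08 for the forklift, i.e. 83.80 dB.
So the forklift must be reduced from 90 to 83.80 dB: IL = 6.20 dB.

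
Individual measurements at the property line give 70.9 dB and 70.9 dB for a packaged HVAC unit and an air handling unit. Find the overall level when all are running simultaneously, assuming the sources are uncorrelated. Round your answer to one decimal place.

73.9 dB

For uncorrelated sources the intensities add, so convert each level to linear form, sum, and take 10·log₁₀ of the total.
Σ 10^(L/10) = 10^(70.9/10) + 10^(70.9/10) = 2.461e+07.
L_total = 10·log₁₀(2.461e+07) = 73.91 dB.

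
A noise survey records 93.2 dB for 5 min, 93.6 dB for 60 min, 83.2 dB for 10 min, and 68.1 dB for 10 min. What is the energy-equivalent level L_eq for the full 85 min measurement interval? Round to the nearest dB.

The energy average is taken in the linear domain: L_eq = 10·log₁₀[(Σ tᵢ·10^(Lᵢ/10))/T], T = 85 min.
Σ tᵢ·10^(Lᵢ/10) = 5·10^(93.2/10) + 60·10^(93.6/10) + 10·10^(83.2/10) + 10·10^(68.1/10) = 1.501e+11.
L_eq = 10·log₁₀(1.501e+11/85) = 92.47 dB.

92 dB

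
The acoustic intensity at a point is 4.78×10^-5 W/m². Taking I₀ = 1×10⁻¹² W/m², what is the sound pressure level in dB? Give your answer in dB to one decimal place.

76.8 dB

Dividing by I₀ shifts the exponent by 12: I/I₀ = 4.78×10^7.
L = 10·(0.6794 + 7) = 76.79 dB.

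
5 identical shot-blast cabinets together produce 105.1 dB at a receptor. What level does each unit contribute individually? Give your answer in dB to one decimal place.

Dividing the total intensity by 5 lowers the level by 10·log₁₀ 5 = 6.990 dB: L₁ = 105.1 − 6.990.

98.1 dB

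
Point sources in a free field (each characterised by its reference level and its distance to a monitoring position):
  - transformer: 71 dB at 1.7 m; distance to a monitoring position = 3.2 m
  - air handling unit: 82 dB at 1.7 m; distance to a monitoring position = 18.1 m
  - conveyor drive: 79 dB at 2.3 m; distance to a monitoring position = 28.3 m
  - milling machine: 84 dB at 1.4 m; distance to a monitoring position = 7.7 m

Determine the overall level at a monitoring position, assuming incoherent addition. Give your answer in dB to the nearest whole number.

71 dB

Apply inverse-square spreading to bring every level to the receiver, then sum 10^(L/10).
transformer: 71 − 20·log₁₀(3.2/1.7) = 71 − 5.49 = 65.51 dB.
air handling unit: 82 − 20·log₁₀(18.1/1.7) = 82 − 20.54 = 61.46 dB.
conveyor drive: 79 − 20·log₁₀(28.3/2.3) = 79 − 21.80 = 57.20 dB.
milling machine: 84 − 20·log₁₀(7.7/1.4) = 84 − 14.81 = 69.19 dB.
Σ 10^(L/10) = 1.378e+07 → L_total = 10·log₁₀(1.378e+07) = 71.39 dB.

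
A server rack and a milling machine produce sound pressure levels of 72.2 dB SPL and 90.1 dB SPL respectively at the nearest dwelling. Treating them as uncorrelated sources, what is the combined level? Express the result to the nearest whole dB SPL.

90 dB SPL

For uncorrelated sources the intensities add, so convert each level to linear form, sum, and take 10·log₁₀ of the total.
Σ 10^(L/10) = 10^(72.2/10) + 10^(90.1/10) = 1.040e+09.
L_total = 10·log₁₀(1.040e+09) = 90.17 dB SPL.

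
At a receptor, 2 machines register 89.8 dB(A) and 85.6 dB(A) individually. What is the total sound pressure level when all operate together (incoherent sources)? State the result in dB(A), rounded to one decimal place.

For uncorrelated sources the intensities add, so convert each level to linear form, sum, and take 10·log₁₀ of the total.
Σ 10^(L/10) = 10^(89.8/10) + 10^(85.6/10) = 1.318e+09.
L_total = 10·log₁₀(1.318e+09) = 91.20 dB(A).

91.2 dB(A)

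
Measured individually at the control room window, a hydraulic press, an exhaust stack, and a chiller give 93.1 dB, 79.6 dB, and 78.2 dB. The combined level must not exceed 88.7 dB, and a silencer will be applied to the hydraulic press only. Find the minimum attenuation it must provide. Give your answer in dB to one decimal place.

Fixed contribution from the other sources: Σ 10^(L/10) = 10^(79.6/10) + 10^(78.2/10) = 1.573e+08 (81.97 dB).
To meet 88.7 dB overall, the treated hydraulic press may contribute at most 10^(88.7/10) − 1.573e+08 = 5.840e+08, i.e. 87.66 dB.
So the hydraulic press must be reduced from 93.1 to 87.66 dB: IL = 5.44 dB.

5.4 dB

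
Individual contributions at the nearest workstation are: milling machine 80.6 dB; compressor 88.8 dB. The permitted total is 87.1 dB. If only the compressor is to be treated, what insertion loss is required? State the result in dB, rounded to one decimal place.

2.8 dB

Everything except the compressor sums to 10^(80.6/10) = 1.148e+08 in linear terms, 80.60 dB.
The limit corresponds to 10^(87.1/10) = 5.129e+08; subtracting the fixed part leaves 3.980e+08 for the compressor, i.e. 86.00 dB.
Required insertion loss = 88.8 − 86.00 = 2.80 dB.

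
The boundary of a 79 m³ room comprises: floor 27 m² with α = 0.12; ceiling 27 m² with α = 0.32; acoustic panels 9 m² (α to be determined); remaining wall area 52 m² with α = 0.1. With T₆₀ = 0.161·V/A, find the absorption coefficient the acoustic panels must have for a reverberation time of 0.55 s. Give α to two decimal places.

From T₆₀ = 0.161·V/A, the target T₆₀ = 0.55 s needs A = 0.161·79/0.55 = 23.13 m².
Absorption from the other surfaces = 27·0.12 + 27·0.32 + 52·0.1 = 17.08 m², so the acoustic panels must supply 6.05 m² over 9 m².
α = 6.05/9 = 0.672.

0.67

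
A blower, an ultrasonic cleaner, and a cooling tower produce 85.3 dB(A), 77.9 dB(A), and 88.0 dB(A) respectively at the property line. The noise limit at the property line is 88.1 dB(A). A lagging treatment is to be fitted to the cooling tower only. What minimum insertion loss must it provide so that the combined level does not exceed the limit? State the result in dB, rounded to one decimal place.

Everything except the cooling tower sums to 10^(85.3/10) + 10^(77.9/10) = 4.005e+08 in linear terms, 86.03 dB(A).
The limit corresponds to 10^(88.1/10) = 6.457e+08; subtracting the fixed part leaves 2.452e+08 for the cooling tower, i.e. 83.89 dB(A).
Required insertion loss = 88.0 − 83.89 = 4.11 dB.

4.1 dB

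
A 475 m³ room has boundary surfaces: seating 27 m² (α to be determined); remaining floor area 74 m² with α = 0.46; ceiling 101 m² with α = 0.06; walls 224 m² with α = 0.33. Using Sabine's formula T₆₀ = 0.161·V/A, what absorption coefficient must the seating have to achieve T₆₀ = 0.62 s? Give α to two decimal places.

0.35

From T₆₀ = 0.161·V/A, the target T₆₀ = 0.62 s needs A = 0.161·475/0.62 = 123.35 m².
Absorption from the other surfaces = 74·0.46 + 101·0.06 + 224·0.33 = 114.02 m², so the seating must supply 9.33 m² over 27 m².
α = 9.33/27 = 0.345.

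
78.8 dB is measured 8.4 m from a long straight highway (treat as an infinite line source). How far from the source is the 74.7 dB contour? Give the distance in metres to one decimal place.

The 4.1 dB drop corresponds to a distance ratio of 10^(4.1/10) for a line source.
r₂ = 8.4·10^((78.8−74.7)/10) = 8.4·10^(4.1/10) = 21.59 m.

21.6 m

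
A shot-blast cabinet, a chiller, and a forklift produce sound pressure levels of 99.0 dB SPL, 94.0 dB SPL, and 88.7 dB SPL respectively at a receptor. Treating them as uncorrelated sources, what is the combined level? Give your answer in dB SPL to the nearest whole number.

For uncorrelated sources the intensities add, so convert each level to linear form, sum, and take 10·log₁₀ of the total.
Σ 10^(L/10) = 10^(99.0/10) + 10^(94.0/10) + 10^(88.7/10) = 1.120e+10.
L_total = 10·log₁₀(1.120e+10) = 100.49 dB SPL.

100 dB SPL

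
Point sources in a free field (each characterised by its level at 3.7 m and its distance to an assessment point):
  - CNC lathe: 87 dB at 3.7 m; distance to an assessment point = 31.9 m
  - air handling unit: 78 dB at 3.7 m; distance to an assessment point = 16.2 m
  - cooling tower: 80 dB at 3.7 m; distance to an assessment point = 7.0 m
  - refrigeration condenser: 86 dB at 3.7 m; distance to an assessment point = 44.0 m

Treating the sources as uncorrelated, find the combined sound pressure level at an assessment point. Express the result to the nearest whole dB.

Apply inverse-square spreading to bring every level to the receiver, then sum 10^(L/10).
CNC lathe: 87 − 20·log₁₀(31.9/3.7) = 87 − 18.71 = 68.29 dB.
air handling unit: 78 − 20·log₁₀(16.2/3.7) = 78 − 12.83 = 65.17 dB.
cooling tower: 80 − 20·log₁₀(7.0/3.7) = 80 − 5.54 = 74.46 dB.
refrigeration condenser: 86 − 20·log₁₀(44.0/3.7) = 86 − 21.51 = 64.49 dB.
Σ 10^(L/10) = 4.079e+07 → L_total = 10·log₁₀(4.079e+07) = 76.11 dB.

76 dB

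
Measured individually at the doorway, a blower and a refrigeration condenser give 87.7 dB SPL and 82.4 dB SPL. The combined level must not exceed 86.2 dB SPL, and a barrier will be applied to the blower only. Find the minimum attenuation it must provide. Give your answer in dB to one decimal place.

3.8 dB

Everything except the blower sums to 10^(82.4/10) = 1.738e+08 in linear terms, 82.40 dB SPL.
The limit corresponds to 10^(86.2/10) = 4.169e+08; subtracting the fixed part leaves 2.431e+08 for the blower, i.e. 83.86 dB SPL.
So the blower must be reduced from 87.7 to 83.86 dB SPL: IL = 3.84 dB.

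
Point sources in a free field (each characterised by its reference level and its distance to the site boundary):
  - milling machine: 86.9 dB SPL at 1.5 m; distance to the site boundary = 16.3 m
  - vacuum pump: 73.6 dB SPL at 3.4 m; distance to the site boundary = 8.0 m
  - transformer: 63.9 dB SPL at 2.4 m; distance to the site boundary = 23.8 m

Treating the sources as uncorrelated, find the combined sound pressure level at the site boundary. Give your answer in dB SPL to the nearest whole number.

Apply inverse-square spreading to bring every level to the receiver, then sum 10^(L/10).
milling machine: 86.9 − 20·log₁₀(16.3/1.5) = 86.9 − 20.72 = 66.18 dB SPL.
vacuum pump: 73.6 − 20·log₁₀(8.0/3.4) = 73.6 − 7.43 = 66.17 dB SPL.
transformer: 63.9 − 20·log₁₀(23.8/2.4) = 63.9 − 19.93 = 43.97 dB SPL.
Σ 10^(L/10) = 8.311e+06 → L_total = 10·log₁₀(8.311e+06) = 69.20 dB SPL.

69 dB SPL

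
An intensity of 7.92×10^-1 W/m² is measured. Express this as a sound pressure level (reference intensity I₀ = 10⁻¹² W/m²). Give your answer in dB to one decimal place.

L = 10·log₁₀(I/I₀) = 10·log₁₀(7.92×10^-1/10⁻¹²) = 10·log₁₀(7.92×10^11).
L = 10·(0.8987 + 11) = 118.99 dB.

119.0 dB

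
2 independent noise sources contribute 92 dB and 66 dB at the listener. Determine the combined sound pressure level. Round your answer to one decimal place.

For uncorrelated sources the intensities add, so convert each level to linear form, sum, and take 10·log₁₀ of the total.
Σ 10^(L/10) = 10^(92/10) + 10^(66/10) = 1.589e+09.
L_total = 10·log₁₀(1.589e+09) = 92.01 dB.

92.0 dB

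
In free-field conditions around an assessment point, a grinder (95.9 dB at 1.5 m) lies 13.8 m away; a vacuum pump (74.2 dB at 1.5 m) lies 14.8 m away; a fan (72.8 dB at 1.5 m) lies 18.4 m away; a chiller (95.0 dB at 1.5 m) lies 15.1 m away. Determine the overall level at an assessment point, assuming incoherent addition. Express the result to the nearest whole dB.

Apply inverse-square spreading to bring every level to the receiver, then sum 10^(L/10).
grinder: 95.9 − 20·log₁₀(13.8/1.5) = 95.9 − 19.28 = 76.62 dB.
vacuum pump: 74.2 − 20·log₁₀(14.8/1.5) = 74.2 − 19.88 = 54.32 dB.
fan: 72.8 − 20·log₁₀(18.4/1.5) = 72.8 − 21.77 = 51.03 dB.
chiller: 95.0 − 20·log₁₀(15.1/1.5) = 95.0 − 20.06 = 74.94 dB.
Σ 10^(L/10) = 7.757e+07 → L_total = 10·log₁₀(7.757e+07) = 78.90 dB.

79 dB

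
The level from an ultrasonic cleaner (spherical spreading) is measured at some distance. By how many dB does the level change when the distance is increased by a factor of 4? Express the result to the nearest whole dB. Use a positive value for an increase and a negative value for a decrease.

With spherical spreading the level changes by −20·log₁₀(r₂/r₁).
ΔL = −20·log₁₀(4) = -12.04 dB.

-12 dB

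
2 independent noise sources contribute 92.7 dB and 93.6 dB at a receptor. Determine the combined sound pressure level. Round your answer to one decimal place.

Incoherent sources combine by intensity addition: L_total = 10·log₁₀(Σ 10^(L_i/10)).
Σ 10^(L/10) = 10^(92.7/10) + 10^(93.6/10) = 4.153e+09.
L_total = 10·log₁₀(4.153e+09) = 96.18 dB.

96.2 dB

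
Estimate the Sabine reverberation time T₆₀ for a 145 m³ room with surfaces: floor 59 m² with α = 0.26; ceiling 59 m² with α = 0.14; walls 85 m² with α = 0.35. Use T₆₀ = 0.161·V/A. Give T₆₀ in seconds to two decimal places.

0.44 s

Summing Sᵢαᵢ: 59·0.26 + 59·0.14 + 85·0.35 = 53.35 m².
T₆₀ = 0.161 × 145 / 53.35 = 0.438 s.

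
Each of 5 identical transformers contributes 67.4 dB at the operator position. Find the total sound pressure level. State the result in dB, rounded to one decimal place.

With 5 equal, uncorrelated contributions the intensity is 5× that of one unit, giving a rise of 10·log₁₀ 5.
L_total = 67.4 + 10·log₁₀(5) = 67.4 + 6.990 = 74.39 dB.

74.4 dB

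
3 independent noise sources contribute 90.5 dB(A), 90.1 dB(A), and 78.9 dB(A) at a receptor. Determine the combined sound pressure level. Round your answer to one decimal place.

For uncorrelated sources the intensities add, so convert each level to linear form, sum, and take 10·log₁₀ of the total.
Σ 10^(L/10) = 10^(90.5/10) + 10^(90.1/10) + 10^(78.9/10) = 2.223e+09.
L_total = 10·log₁₀(2.223e+09) = 93.47 dB(A).

93.5 dB(A)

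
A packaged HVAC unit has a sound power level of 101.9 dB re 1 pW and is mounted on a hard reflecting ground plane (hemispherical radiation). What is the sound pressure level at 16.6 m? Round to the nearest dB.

70 dB

Free-field hemispherical radiation: L_p = L_w − 10·log₁₀(2π·r²), r = 16.6 m.
2π·r² = 1731 m², 10·log₁₀ of that is 32.384 dB.
L_p = 101.9 − 32.384 = 69.52 dB.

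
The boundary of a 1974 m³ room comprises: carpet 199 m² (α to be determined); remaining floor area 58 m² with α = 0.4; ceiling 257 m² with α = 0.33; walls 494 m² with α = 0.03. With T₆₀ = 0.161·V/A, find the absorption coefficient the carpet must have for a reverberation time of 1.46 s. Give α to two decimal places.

0.48

From T₆₀ = 0.161·V/A, the target T₆₀ = 1.46 s needs A = 0.161·1974/1.46 = 217.68 m².
Absorption from the other surfaces = 58·0.4 + 257·0.33 + 494·0.03 = 122.83 m², so the carpet must supply 94.85 m² over 199 m².
α = 94.85/199 = 0.477.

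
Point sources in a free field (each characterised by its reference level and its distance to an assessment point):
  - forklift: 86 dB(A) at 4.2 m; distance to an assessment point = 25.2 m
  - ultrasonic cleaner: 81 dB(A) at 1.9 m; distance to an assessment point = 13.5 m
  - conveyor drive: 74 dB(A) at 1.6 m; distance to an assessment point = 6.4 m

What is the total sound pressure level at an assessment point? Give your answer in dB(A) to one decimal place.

Propagate each source to the receiver with L = L_ref − 20·log₁₀(r/r_ref), then add intensities.
forklift: 86 − 20·log₁₀(25.2/4.2) = 86 − 15.56 = 70.44 dB(A).
ultrasonic cleaner: 81 − 20·log₁₀(13.5/1.9) = 81 − 17.03 = 63.97 dB(A).
conveyor drive: 74 − 20·log₁₀(6.4/1.6) = 74 − 12.04 = 61.96 dB(A).
Σ 10^(L/10) = 1.512e+07 → L_total = 10·log₁₀(1.512e+07) = 71.80 dB(A).

71.8 dB(A)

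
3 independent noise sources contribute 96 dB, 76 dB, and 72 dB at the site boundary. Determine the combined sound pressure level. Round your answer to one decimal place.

96.1 dB

Incoherent sources combine by intensity addition: L_total = 10·log₁₀(Σ 10^(L_i/10)).
Σ 10^(L/10) = 10^(96/10) + 10^(76/10) + 10^(72/10) = 4.037e+09.
L_total = 10·log₁₀(4.037e+09) = 96.06 dB.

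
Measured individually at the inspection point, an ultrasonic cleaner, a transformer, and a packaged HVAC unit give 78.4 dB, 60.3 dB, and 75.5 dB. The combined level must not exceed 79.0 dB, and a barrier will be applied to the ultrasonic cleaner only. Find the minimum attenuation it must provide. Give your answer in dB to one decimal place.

Fixed contribution from the other sources: Σ 10^(L/10) = 10^(60.3/10) + 10^(75.5/10) = 3.655e+07 (75.63 dB).
To meet 79.0 dB overall, the treated ultrasonic cleaner may contribute at most 10^(79.0/10) − 3.655e+07 = 4.288e+07, i.e. 76.32 dB.
Required insertion loss = 78.4 − 76.32 = 2.08 dB.

2.1 dB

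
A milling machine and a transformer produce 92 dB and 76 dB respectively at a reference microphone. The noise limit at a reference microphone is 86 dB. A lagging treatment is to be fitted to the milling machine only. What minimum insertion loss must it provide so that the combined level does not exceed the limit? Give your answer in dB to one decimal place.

6.5 dB

Fixed contribution from the other source: Σ 10^(L/10) = 10^(76/10) = 3.981e+07 (76.00 dB).
The limit corresponds to 10^(86/10) = 3.981e+08; subtracting the fixed part leaves 3.583e+08 for the milling machine, i.e. 85.54 dB.
So the milling machine must be reduced from 92 to 85.54 dB: IL = 6.46 dB.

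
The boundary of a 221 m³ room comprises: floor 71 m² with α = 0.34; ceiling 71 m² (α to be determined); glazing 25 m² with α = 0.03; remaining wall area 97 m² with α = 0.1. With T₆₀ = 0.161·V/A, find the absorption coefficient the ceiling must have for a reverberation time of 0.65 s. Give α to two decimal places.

A = 0.161·V/T₆₀ = 0.161·221/0.65 = 54.74 m² sabins.
Absorption from the other surfaces = 71·0.34 + 25·0.03 + 97·0.1 = 34.59 m², so the ceiling must supply 20.15 m² over 71 m².
α = 20.15/71 = 0.284.

0.28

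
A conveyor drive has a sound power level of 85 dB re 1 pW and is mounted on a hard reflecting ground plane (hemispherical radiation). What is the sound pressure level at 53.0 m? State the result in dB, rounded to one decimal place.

42.5 dB

L_p = L_w − 10·log₁₀(2π·r²) with r = 53.0 m.
2π·r² = 1.765e+04 m², 10·log₁₀ of that is 42.467 dB.
L_p = 85 − 42.467 = 42.53 dB.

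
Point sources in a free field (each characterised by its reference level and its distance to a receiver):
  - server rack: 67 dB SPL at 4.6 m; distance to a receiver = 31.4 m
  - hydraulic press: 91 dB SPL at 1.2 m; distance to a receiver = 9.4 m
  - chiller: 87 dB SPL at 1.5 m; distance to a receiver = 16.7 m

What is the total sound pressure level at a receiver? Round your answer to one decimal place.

73.9 dB SPL

Propagate each source to the receiver with L = L_ref − 20·log₁₀(r/r_ref), then add intensities.
server rack: 67 − 20·log₁₀(31.4/4.6) = 67 − 16.68 = 50.32 dB SPL.
hydraulic press: 91 − 20·log₁₀(9.4/1.2) = 91 − 17.88 = 73.12 dB SPL.
chiller: 87 − 20·log₁₀(16.7/1.5) = 87 − 20.93 = 66.07 dB SPL.
Σ 10^(L/10) = 2.467e+07 → L_total = 10·log₁₀(2.467e+07) = 73.92 dB SPL.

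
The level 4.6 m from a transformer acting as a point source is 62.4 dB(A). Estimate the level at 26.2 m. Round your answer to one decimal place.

Spherical spreading from a point source gives a 20·log₁₀(r₂/r₁) drop.
L₂ = 62.4 − 20·log₁₀(26.2/4.6) = 62.4 − 15.111 = 47.29 dB(A).

47.3 dB(A)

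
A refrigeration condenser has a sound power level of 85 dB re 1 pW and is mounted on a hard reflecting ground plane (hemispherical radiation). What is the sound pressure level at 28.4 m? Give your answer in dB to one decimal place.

The power spreads over a hemisphere of area 2π·r², so L_p = L_w − 10·log₁₀(2π·r²).
2π·r² = 5068 m², 10·log₁₀ of that is 37.048 dB.
L_p = 85 − 37.048 = 47.95 dB.

48.0 dB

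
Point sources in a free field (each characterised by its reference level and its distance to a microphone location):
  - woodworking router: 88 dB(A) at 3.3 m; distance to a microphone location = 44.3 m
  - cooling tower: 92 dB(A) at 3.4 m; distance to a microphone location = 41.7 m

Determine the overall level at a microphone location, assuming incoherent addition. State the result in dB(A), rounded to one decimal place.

First find each source's level at the receiver (point-source: −20·log₁₀(r/r_ref)), then combine on an intensity basis.
woodworking router: 88 − 20·log₁₀(44.3/3.3) = 88 − 22.56 = 65.44 dB(A).
cooling tower: 92 − 20·log₁₀(41.7/3.4) = 92 − 21.77 = 70.23 dB(A).
Σ 10^(L/10) = 1.404e+07 → L_total = 10·log₁₀(1.404e+07) = 71.47 dB(A).

71.5 dB(A)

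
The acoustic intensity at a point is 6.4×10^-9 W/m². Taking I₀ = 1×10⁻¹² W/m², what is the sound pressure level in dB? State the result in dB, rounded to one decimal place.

38.1 dB

L = 10·log₁₀(I/I₀) = 10·log₁₀(6.4×10^-9/10⁻¹²) = 10·log₁₀(6.4×10^3).
L = 10·(0.8062 + 3) = 38.06 dB.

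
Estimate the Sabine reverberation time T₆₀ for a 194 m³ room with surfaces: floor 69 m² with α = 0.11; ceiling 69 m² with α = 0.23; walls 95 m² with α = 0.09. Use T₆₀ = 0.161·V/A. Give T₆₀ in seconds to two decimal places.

0.98 s

Summing Sᵢαᵢ: 69·0.11 + 69·0.23 + 95·0.09 = 32.01 m².
T₆₀ = 0.161 × 194 / 32.01 = 0.976 s.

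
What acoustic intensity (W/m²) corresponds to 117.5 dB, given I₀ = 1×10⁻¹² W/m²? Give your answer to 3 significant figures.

0.562 W/m²

I = I₀·10^(L/10) = 10⁻¹² × 10^(117.5/10) = 10^(-0.250).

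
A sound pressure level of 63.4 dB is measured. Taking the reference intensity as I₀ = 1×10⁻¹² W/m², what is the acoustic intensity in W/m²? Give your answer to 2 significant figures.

I/I₀ = 10^(63.4/10) = 2.188e+06, so I = 2.188e+06 × 10⁻¹² W/m².

2.2e-06 W/m²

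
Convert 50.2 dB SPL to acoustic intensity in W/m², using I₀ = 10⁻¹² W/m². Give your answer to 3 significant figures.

I/I₀ = 10^(50.2/10) = 1.047e+05, so I = 1.047e+05 × 10⁻¹² W/m².

1.05e-07 W/m²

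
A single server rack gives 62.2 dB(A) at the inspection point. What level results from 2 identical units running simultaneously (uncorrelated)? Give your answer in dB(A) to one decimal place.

L_total = L₁ + 10·log₁₀ N for N identical incoherent sources.
L_total = 62.2 + 10·log₁₀(2) = 62.2 + 3.010 = 65.21 dB(A).

65.2 dB(A)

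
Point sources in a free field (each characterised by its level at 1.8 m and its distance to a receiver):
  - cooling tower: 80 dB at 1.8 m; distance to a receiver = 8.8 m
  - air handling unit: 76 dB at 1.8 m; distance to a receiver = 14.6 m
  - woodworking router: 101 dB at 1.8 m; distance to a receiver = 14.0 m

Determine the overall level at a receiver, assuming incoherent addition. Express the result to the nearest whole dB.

Apply inverse-square spreading to bring every level to the receiver, then sum 10^(L/10).
cooling tower: 80 − 20·log₁₀(8.8/1.8) = 80 − 13.78 = 66.22 dB.
air handling unit: 76 − 20·log₁₀(14.6/1.8) = 76 − 18.18 = 57.82 dB.
woodworking router: 101 − 20·log₁₀(14.0/1.8) = 101 − 17.82 = 83.18 dB.
Σ 10^(L/10) = 2.129e+08 → L_total = 10·log₁₀(2.129e+08) = 83.28 dB.

83 dB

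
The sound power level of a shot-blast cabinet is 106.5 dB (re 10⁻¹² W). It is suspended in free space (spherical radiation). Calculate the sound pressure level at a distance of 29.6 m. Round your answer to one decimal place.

66.1 dB

Free-field spherical radiation: L_p = L_w − 10·log₁₀(4π·r²), r = 29.6 m.
4π·r² = 1.101e+04 m², 10·log₁₀ of that is 40.418 dB.
L_p = 106.5 − 40.418 = 66.08 dB.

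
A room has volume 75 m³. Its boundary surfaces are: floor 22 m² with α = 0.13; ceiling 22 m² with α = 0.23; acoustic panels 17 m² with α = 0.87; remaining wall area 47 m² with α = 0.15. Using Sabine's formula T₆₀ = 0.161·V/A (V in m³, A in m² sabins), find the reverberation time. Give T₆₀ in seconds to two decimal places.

0.41 s

A = Σ Sᵢαᵢ = 22·0.13 + 22·0.23 + 17·0.87 + 47·0.15 = 29.76 m².
T₆₀ = 0.161·V/A = 0.161·75/29.76 = 0.406 s.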